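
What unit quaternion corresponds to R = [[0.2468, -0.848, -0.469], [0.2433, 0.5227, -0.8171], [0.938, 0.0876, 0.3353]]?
0.7254 + 0.3118i - 0.4849j + 0.3761k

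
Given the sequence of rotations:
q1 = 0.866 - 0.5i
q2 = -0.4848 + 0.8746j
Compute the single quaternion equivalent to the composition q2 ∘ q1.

q2 · q1 = -0.4198 + 0.2424i + 0.7574j + 0.4373k
-0.4198 + 0.2424i + 0.7574j + 0.4373k


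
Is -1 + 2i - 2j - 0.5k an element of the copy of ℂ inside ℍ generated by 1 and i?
No. The quaternion -1 + 2i - 2j - 0.5k has j-coefficient y = -2 and k-coefficient z = -0.5, not both zero, so it does not lie in the complex subalgebra spanned by 1 and i.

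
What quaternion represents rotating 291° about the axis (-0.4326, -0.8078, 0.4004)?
-0.8241 - 0.245i - 0.4575j + 0.2268k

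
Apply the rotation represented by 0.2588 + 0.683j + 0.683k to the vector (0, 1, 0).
(-0.354, 0.067, 0.933)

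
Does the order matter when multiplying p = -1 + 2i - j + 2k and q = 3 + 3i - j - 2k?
Yes: pq = -6 + 7i + 8j + 9k ≠ -6 - i - 12j + 7k = qp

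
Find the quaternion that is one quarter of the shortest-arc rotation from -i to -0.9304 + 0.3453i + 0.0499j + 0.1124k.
0.2973 - 0.954i - 0.0159j - 0.0359k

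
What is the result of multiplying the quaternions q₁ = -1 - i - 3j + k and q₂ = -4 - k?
5 + 7i + 11j - 3k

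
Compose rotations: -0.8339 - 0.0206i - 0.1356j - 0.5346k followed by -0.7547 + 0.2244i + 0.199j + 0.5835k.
0.9729 - 0.1988i + 0.0443j - 0.1094k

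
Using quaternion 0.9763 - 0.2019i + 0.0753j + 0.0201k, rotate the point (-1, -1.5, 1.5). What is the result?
(-0.675, -0.789, 2.103)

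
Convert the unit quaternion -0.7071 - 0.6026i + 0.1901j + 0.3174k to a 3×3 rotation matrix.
[[0.7262, 0.2198, -0.6514], [-0.678, 0.0723, -0.7315], [-0.1137, 0.9729, 0.2015]]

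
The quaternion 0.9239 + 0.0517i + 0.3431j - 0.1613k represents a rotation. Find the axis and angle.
axis = (0.1351, 0.8967, -0.4216), θ = π/4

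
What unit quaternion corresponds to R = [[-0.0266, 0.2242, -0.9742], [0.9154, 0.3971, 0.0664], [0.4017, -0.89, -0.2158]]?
0.5373 - 0.445i - 0.6402j + 0.3216k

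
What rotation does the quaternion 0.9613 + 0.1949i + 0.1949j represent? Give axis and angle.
axis = (√2/2, √2/2, 0), θ = 32°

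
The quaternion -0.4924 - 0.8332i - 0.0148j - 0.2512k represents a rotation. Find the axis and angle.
axis = (-0.9573, -0.017, -0.2886), θ = 239°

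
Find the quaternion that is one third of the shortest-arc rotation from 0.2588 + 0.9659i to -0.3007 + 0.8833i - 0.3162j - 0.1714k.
0.0728 + 0.989i - 0.1131j - 0.0613k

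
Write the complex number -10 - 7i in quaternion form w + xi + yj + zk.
-10 - 7i + 0j + 0k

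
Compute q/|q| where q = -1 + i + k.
-0.5774 + 0.5774i + 0.5774k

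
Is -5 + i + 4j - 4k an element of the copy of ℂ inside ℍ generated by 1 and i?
No. The quaternion -5 + i + 4j - 4k has j-coefficient y = 4 and k-coefficient z = -4, not both zero, so it does not lie in the complex subalgebra spanned by 1 and i.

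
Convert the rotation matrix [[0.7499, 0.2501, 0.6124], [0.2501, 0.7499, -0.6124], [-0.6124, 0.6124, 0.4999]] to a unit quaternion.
0.866 + 0.3536i + 0.3536j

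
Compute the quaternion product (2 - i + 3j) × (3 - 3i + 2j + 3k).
-3 + 16j + 13k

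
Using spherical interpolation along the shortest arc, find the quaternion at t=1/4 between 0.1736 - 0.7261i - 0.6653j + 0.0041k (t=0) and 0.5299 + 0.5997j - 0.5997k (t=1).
-0.0245 - 0.6176i - 0.7607j + 0.1983k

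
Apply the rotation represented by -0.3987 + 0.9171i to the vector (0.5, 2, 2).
(0.5, 0.098, -2.827)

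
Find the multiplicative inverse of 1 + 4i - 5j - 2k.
0.0217 - 0.087i + 0.1087j + 0.0435k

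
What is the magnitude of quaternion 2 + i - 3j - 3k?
√23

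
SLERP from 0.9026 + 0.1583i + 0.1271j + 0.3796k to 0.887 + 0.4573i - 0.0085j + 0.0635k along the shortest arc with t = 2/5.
0.9196 + 0.2856i + 0.0745j + 0.2592k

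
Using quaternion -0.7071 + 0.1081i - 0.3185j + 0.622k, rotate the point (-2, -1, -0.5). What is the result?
(-1.15, 1.816, 0.794)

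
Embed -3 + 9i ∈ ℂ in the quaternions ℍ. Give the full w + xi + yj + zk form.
-3 + 9i + 0j + 0k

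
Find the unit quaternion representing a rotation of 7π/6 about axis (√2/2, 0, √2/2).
-0.2588 + 0.683i + 0.683k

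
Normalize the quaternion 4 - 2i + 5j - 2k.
0.5714 - 0.2857i + 0.7143j - 0.2857k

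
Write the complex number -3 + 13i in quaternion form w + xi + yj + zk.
-3 + 13i + 0j + 0k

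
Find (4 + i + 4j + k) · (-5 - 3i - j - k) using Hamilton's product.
-12 - 20i - 26j + 2k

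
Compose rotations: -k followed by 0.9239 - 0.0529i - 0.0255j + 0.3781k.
0.3781 + 0.0255i - 0.0529j - 0.9239k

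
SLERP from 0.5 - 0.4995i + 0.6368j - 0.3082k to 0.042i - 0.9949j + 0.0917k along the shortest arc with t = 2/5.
0.323 - 0.3412i + 0.8497j - 0.2395k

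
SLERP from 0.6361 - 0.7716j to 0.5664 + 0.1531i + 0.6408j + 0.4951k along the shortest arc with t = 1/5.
0.4237 - 0.0438i - 0.8936j - 0.1415k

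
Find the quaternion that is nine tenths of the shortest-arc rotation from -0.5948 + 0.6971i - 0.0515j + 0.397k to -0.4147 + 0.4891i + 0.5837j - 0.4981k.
-0.469 + 0.5526i + 0.5459j - 0.4204k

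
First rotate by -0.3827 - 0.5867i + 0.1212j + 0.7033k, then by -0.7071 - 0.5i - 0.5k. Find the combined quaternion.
0.3289 + 0.6668i + 0.5593j - 0.3666k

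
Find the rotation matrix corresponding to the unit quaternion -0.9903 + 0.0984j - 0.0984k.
[[0.9613, -0.1949, -0.1949], [0.1949, 0.9806, -0.0194], [0.1949, -0.0194, 0.9806]]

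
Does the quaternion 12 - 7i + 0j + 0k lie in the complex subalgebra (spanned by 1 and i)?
Yes. The quaternion 12 - 7i has j- and k-coefficients y = z = 0, so it lies in the complex subalgebra spanned by 1 and i.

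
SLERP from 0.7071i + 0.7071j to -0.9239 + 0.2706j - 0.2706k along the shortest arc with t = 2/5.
-0.493 + 0.5301i + 0.6745j - 0.1444k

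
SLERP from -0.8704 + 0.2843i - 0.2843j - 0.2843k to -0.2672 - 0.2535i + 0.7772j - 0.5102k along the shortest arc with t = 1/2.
-0.7724 + 0.0209i + 0.3347j - 0.5394k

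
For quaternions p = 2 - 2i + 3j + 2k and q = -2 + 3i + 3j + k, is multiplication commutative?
No: pq = -9 + 7i + 8j - 17k ≠ -9 + 13i - 8j + 13k = qp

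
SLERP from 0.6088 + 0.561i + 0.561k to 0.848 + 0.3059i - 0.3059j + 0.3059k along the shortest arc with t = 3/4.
0.809 + 0.3811i - 0.2344j + 0.3811k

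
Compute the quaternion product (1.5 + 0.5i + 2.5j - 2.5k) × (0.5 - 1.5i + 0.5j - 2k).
-4.75 - 5.75i + 6.75j - 0.25k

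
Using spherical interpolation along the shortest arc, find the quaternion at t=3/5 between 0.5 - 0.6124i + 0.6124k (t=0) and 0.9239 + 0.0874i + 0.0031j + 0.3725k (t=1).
0.8277 - 0.2169i + 0.002j + 0.5175k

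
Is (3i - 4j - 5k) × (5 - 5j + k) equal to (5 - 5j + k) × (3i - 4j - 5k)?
No: pq = -15 - 14i - 23j - 40k ≠ -15 + 44i - 17j - 10k = qp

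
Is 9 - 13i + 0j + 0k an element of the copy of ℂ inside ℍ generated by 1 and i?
Yes. The quaternion 9 - 13i has j- and k-coefficients y = z = 0, so it lies in the complex subalgebra spanned by 1 and i.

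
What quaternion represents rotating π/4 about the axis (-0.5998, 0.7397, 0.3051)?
0.9239 - 0.2295i + 0.2831j + 0.1168k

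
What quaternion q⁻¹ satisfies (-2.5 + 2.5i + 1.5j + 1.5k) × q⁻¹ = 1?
-0.1471 - 0.1471i - 0.0882j - 0.0882k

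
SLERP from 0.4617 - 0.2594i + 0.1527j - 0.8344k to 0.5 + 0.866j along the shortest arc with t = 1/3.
0.5641 - 0.1996i + 0.4792j - 0.6421k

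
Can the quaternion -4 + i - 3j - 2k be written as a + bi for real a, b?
No. The quaternion -4 + i - 3j - 2k has j-coefficient y = -3 and k-coefficient z = -2, not both zero, so it does not lie in the complex subalgebra spanned by 1 and i.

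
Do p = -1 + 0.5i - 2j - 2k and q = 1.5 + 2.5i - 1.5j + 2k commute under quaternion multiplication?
No: pq = -1.75 - 8.75i - 7.5j - 0.75k ≠ -1.75 + 5.25i + 4.5j - 9.25k = qp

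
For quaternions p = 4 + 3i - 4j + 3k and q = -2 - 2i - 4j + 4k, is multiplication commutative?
No: pq = -30 - 18i - 26j - 10k ≠ -30 - 10i + 10j + 30k = qp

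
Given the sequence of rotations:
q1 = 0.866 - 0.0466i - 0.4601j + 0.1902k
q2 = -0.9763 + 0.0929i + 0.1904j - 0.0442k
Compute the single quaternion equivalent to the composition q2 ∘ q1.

q2 · q1 = -0.7451 + 0.1418i + 0.5985j - 0.2578k
-0.7451 + 0.1418i + 0.5985j - 0.2578k


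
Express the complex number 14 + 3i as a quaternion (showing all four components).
14 + 3i + 0j + 0k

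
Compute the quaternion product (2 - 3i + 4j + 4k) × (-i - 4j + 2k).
5 + 22i - 6j + 20k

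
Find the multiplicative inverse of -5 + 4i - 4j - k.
-0.0862 - 0.069i + 0.069j + 0.0172k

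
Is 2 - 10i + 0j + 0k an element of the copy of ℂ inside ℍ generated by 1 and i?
Yes. The quaternion 2 - 10i has j- and k-coefficients y = z = 0, so it lies in the complex subalgebra spanned by 1 and i.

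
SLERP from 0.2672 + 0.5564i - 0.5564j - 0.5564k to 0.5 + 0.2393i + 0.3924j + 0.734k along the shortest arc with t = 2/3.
-0.2733 + 0.0484i - 0.5349j - 0.798k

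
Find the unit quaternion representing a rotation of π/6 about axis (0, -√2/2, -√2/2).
0.9659 - 0.183j - 0.183k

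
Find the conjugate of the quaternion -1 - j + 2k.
-1 + j - 2k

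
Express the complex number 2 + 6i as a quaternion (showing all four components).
2 + 6i + 0j + 0k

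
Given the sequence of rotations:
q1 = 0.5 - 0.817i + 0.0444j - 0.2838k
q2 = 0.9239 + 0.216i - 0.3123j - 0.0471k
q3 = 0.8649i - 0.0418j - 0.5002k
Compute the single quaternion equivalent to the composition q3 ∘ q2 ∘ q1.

q2 · q1 = 0.6389 - 0.5561i - 0.0153j - 0.5313k
q3 · q2 · q1 = 0.2146 + 0.5671i + 0.711j - 0.3561k
0.2146 + 0.5671i + 0.711j - 0.3561k


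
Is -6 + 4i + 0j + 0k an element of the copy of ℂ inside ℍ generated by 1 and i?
Yes. The quaternion -6 + 4i has j- and k-coefficients y = z = 0, so it lies in the complex subalgebra spanned by 1 and i.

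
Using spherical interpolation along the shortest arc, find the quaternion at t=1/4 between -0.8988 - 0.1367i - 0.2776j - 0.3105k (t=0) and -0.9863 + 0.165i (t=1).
-0.9458 - 0.0616i - 0.2125j - 0.2377k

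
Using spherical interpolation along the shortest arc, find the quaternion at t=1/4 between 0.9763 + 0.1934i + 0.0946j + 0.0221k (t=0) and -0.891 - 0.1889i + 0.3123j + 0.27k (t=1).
0.9789 + 0.1971i - 0.009j - 0.0535k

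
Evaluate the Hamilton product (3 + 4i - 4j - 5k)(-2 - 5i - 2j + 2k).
16 - 41i + 19j - 12k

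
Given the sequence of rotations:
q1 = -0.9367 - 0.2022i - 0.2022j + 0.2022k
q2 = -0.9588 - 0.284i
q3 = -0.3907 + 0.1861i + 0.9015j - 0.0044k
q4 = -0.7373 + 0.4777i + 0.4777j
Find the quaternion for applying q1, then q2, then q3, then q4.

q2 · q1 = 0.8407 + 0.4599i + 0.2513j - 0.1364k
q3 · q2 · q1 = -0.6412 - 0.1451i + 0.6831j - 0.3182k
q4 · q3 · q2 · q1 = 0.2158 - 0.3513i - 0.6579j + 0.6302k
0.2158 - 0.3513i - 0.6579j + 0.6302k


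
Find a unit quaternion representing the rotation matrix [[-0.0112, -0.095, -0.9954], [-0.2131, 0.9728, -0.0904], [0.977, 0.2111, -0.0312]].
0.6947 + 0.1085i - 0.7098j - 0.0425k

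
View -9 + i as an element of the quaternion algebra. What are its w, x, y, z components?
-9 + i + 0j + 0k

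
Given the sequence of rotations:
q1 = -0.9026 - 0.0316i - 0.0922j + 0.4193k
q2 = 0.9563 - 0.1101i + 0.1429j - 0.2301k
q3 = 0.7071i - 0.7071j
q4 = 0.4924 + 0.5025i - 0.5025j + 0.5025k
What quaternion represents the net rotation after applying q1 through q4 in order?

q2 · q1 = -0.757 + 0.1079i - 0.1637j + 0.6233k
q3 · q2 · q1 = -0.192 - 0.976i + 0.0945j - 0.0395k
q4 · q3 · q2 · q1 = 0.4632 - 0.6047i - 0.3276j - 0.5589k
0.4632 - 0.6047i - 0.3276j - 0.5589k


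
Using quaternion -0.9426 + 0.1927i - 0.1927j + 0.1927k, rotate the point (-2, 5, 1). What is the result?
(0.18, 5.421, -0.758)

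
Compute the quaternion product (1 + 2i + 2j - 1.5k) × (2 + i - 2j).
4 + 2i + 0.5j - 9k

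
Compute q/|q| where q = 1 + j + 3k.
0.3015 + 0.3015j + 0.9045k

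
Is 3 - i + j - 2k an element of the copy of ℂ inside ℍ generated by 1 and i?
No. The quaternion 3 - i + j - 2k has j-coefficient y = 1 and k-coefficient z = -2, not both zero, so it does not lie in the complex subalgebra spanned by 1 and i.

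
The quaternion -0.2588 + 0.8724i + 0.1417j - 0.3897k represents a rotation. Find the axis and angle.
axis = (0.9032, 0.1467, -0.4034), θ = 7π/6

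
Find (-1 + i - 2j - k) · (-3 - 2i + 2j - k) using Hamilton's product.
8 + 3i + 7j + 2k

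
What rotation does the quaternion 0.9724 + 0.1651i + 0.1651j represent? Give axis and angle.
axis = (√2/2, √2/2, 0), θ = 27°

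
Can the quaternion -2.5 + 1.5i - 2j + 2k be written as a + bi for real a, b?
No. The quaternion -2.5 + 1.5i - 2j + 2k has j-coefficient y = -2 and k-coefficient z = 2, not both zero, so it does not lie in the complex subalgebra spanned by 1 and i.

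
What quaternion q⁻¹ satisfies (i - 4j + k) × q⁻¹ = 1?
-0.0556i + 0.2222j - 0.0556k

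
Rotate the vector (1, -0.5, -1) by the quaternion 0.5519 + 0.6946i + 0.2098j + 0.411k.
(-0.147, 1.491, -0.077)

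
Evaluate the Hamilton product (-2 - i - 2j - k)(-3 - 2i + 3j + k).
11 + 8i + 3j - 6k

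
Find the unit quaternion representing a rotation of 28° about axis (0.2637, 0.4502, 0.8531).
0.9703 + 0.0638i + 0.1089j + 0.2064k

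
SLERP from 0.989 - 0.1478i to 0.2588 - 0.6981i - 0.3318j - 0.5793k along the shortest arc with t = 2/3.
0.6132 - 0.5996i - 0.2556j - 0.4463k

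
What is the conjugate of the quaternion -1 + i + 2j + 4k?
-1 - i - 2j - 4k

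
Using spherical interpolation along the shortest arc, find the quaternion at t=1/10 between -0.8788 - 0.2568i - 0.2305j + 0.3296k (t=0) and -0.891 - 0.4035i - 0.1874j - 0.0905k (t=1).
-0.8883 - 0.2744i - 0.2282j + 0.2892k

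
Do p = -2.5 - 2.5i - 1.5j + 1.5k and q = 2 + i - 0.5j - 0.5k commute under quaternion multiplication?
No: pq = -2.5 - 6i - 1.5j + 7k ≠ -2.5 - 9i - 2j + 1.5k = qp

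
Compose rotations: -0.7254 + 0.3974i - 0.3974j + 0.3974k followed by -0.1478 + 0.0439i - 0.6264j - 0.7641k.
0.1445 - 0.6432i + 0.192j + 0.727k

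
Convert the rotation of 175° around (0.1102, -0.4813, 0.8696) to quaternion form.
0.0436 + 0.1101i - 0.4808j + 0.8688k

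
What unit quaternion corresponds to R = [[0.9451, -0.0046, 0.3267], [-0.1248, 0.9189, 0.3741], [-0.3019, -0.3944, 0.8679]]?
0.9659 - 0.1989i + 0.1627j - 0.0311k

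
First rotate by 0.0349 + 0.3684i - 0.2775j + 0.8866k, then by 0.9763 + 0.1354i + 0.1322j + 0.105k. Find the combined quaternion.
-0.0722 + 0.5107i - 0.3477j + 0.783k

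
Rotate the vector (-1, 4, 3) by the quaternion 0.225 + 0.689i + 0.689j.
(4.677, -1.677, -1.146)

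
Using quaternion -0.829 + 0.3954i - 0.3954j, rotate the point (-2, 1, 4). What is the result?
(0.935, 3.935, 2.154)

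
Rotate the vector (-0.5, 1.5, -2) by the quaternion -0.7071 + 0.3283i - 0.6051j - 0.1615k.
(-2.546, -0.137, -0.027)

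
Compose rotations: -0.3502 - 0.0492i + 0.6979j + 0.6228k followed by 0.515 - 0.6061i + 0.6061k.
-0.5877 - 0.2361i + 0.7071j - 0.3145k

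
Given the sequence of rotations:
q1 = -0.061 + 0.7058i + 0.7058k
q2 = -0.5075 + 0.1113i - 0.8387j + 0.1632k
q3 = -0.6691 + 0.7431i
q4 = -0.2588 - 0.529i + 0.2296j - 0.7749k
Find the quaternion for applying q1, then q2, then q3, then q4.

q2 · q1 = -0.1628 - 0.9569i + 0.0878j + 0.2238k
q3 · q2 · q1 = 0.82 + 0.5193i - 0.2251j - 0.0845k
q4 · q3 · q2 · q1 = 0.0487 - 0.762i - 0.2006j - 0.6137k
0.0487 - 0.762i - 0.2006j - 0.6137k


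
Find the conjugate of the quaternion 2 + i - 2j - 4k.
2 - i + 2j + 4k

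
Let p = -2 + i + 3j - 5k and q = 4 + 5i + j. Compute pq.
-16 - i - 15j - 34k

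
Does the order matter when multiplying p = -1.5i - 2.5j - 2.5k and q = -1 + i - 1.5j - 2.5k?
Yes: pq = -8.5 + 4i - 3.75j + 7.25k ≠ -8.5 - i + 8.75j - 2.25k = qp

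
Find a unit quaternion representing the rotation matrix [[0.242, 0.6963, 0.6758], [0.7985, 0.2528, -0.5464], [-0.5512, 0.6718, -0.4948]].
0.5 + 0.6091i + 0.6135j + 0.0511k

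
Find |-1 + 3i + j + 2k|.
√15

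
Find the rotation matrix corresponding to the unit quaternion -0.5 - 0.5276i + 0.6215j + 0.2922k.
[[0.0567, -0.3636, -0.9298], [-0.948, 0.2725, -0.1644], [0.3132, 0.8908, -0.3292]]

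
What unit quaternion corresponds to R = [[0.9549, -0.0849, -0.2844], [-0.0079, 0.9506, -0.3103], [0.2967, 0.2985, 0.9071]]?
0.9763 + 0.1559i - 0.1488j + 0.0197k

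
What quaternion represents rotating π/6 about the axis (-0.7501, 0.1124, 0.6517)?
0.9659 - 0.1941i + 0.0291j + 0.1687k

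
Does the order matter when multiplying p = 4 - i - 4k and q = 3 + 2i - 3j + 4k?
Yes: pq = 30 - 7i - 16j + 7k ≠ 30 + 17i - 8j + k = qp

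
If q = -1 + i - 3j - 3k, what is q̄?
-1 - i + 3j + 3k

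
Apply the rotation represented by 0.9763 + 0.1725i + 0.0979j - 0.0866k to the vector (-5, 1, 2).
(-4.304, 0.895, 3.268)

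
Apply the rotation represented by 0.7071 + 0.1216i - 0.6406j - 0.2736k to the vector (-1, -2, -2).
(1.453, -1.456, -2.184)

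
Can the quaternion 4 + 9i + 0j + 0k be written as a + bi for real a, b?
Yes. The quaternion 4 + 9i has j- and k-coefficients y = z = 0, so it lies in the complex subalgebra spanned by 1 and i.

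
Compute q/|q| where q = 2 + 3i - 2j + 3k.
0.3922 + 0.5883i - 0.3922j + 0.5883k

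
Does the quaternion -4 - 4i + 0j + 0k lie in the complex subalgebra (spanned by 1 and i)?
Yes. The quaternion -4 - 4i has j- and k-coefficients y = z = 0, so it lies in the complex subalgebra spanned by 1 and i.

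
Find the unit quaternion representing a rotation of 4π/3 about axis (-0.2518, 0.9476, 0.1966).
-0.5 - 0.2181i + 0.8206j + 0.1703k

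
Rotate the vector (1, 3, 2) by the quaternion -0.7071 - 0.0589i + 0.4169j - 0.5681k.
(-3.596, 0.683, 0.776)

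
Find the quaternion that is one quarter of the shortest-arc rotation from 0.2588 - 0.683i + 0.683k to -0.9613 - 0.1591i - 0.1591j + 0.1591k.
0.5979 - 0.5652i + 0.0598j + 0.5652k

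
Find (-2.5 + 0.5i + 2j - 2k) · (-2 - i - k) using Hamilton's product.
3.5 - 0.5i - 1.5j + 8.5k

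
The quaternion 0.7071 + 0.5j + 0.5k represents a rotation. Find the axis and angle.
axis = (0, √2/2, √2/2), θ = π/2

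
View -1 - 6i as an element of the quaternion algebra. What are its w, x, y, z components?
-1 - 6i + 0j + 0k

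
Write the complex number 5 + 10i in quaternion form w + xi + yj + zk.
5 + 10i + 0j + 0k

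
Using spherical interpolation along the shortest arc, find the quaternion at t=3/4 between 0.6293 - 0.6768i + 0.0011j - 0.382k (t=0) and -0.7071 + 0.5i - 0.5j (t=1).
0.7173 - 0.5695i + 0.3881j - 0.1026k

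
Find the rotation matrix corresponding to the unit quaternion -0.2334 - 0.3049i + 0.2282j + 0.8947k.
[[-0.7051, 0.2785, -0.6521], [-0.5568, -0.7869, 0.266], [-0.4391, 0.5507, 0.7099]]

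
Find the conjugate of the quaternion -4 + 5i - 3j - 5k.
-4 - 5i + 3j + 5k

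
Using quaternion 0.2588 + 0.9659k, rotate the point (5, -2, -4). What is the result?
(-3.33, 4.232, -4)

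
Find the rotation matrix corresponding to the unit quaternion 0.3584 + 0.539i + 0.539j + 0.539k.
[[-0.1621, 0.1947, 0.9674], [0.9674, -0.1621, 0.1947], [0.1947, 0.9674, -0.1621]]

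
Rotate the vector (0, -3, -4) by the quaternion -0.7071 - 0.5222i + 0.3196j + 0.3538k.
(2.786, 1.437, -3.895)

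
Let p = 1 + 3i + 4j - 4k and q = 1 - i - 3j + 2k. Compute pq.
24 - 2i - j - 7k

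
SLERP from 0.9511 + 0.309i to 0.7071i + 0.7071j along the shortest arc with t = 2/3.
0.4241 + 0.7055i + 0.5678j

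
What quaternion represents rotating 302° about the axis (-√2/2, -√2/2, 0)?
-0.8746 - 0.3428i - 0.3428j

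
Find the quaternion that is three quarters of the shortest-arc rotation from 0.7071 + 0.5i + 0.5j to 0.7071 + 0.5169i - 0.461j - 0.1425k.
0.7831 + 0.5675i - 0.2266j - 0.1157k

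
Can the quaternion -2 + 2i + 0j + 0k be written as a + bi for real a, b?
Yes. The quaternion -2 + 2i has j- and k-coefficients y = z = 0, so it lies in the complex subalgebra spanned by 1 and i.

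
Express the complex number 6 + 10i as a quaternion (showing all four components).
6 + 10i + 0j + 0k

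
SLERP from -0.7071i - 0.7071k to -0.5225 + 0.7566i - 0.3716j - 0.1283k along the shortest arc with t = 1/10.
0.0646 - 0.7575i + 0.046j - 0.648k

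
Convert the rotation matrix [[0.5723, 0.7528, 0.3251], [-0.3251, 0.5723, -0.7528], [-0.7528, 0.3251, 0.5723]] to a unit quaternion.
0.8242 + 0.327i + 0.327j - 0.327k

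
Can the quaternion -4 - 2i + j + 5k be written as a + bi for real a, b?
No. The quaternion -4 - 2i + j + 5k has j-coefficient y = 1 and k-coefficient z = 5, not both zero, so it does not lie in the complex subalgebra spanned by 1 and i.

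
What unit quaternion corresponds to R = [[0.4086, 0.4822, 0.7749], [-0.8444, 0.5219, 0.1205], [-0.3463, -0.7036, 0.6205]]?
0.7986 - 0.258i + 0.351j - 0.4153k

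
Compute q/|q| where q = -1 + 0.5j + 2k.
-0.4364 + 0.2182j + 0.8729k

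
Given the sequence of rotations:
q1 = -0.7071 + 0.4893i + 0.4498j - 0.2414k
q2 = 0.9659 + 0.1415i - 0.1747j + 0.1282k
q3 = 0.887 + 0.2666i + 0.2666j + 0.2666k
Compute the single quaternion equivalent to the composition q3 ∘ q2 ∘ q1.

q2 · q1 = -0.6427 + 0.3571i + 0.6549j - 0.1747k
q3 · q2 · q1 = -0.7933 - 0.0758i + 0.5513j - 0.2469k
-0.7933 - 0.0758i + 0.5513j - 0.2469k


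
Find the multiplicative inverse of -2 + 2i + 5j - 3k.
-0.0476 - 0.0476i - 0.119j + 0.0714k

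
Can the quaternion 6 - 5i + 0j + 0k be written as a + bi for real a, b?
Yes. The quaternion 6 - 5i has j- and k-coefficients y = z = 0, so it lies in the complex subalgebra spanned by 1 and i.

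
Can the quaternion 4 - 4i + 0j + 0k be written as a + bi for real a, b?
Yes. The quaternion 4 - 4i has j- and k-coefficients y = z = 0, so it lies in the complex subalgebra spanned by 1 and i.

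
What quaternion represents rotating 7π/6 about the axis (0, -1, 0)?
-0.2588 - 0.9659j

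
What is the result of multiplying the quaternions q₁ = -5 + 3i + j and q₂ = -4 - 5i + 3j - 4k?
32 + 9i - 7j + 34k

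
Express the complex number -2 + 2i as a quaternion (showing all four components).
-2 + 2i + 0j + 0k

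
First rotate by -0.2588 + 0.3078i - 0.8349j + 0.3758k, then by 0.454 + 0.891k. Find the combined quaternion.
-0.4523 + 0.8836i - 0.1048j - 0.06k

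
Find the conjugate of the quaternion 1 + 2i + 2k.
1 - 2i - 2k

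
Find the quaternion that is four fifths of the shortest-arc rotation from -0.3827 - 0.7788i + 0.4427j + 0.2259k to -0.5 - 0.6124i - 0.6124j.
-0.5328 - 0.7304i - 0.4237j + 0.0567k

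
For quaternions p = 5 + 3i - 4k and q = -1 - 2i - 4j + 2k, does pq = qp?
No: pq = 9 - 29i - 18j + 2k ≠ 9 + 3i - 22j + 26k = qp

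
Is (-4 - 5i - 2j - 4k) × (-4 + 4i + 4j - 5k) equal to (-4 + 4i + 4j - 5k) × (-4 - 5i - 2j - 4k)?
No: pq = 24 + 30i - 49j + 24k ≠ 24 - 22i + 33j + 48k = qp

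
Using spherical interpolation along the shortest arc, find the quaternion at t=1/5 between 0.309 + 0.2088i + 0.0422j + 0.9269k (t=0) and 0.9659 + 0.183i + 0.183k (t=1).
0.4962 + 0.2228i + 0.0362j + 0.8384k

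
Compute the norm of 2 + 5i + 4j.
√45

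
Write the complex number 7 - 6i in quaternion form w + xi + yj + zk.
7 - 6i + 0j + 0k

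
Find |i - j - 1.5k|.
2.062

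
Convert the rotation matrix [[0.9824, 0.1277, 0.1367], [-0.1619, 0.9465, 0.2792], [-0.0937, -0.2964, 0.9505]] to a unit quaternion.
0.9848 - 0.1461i + 0.0585j - 0.0735k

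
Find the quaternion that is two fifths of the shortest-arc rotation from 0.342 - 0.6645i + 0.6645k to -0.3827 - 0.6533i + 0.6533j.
0.0523 - 0.8109i + 0.3317j + 0.4792k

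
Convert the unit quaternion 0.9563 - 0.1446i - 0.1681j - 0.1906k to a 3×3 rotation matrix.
[[0.8708, 0.4132, -0.2664], [-0.3159, 0.8855, 0.3406], [0.3766, -0.2125, 0.9017]]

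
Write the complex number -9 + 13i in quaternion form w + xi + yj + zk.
-9 + 13i + 0j + 0k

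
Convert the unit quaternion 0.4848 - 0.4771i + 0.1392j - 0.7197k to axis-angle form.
axis = (-0.5455, 0.1592, -0.8229), θ = 122°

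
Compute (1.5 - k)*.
1.5 + k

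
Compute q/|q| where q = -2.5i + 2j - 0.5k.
-0.7715i + 0.6172j - 0.1543k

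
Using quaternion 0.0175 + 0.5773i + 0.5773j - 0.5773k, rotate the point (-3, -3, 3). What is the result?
(-3, -3, 3)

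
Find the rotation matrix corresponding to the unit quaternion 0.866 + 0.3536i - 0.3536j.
[[0.7499, -0.2501, -0.6124], [-0.2501, 0.7499, -0.6124], [0.6124, 0.6124, 0.4999]]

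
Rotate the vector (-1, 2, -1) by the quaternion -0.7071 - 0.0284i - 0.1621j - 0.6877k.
(-2.197, -1.059, -0.229)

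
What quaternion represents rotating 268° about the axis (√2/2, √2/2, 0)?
-0.6947 + 0.5087i + 0.5087j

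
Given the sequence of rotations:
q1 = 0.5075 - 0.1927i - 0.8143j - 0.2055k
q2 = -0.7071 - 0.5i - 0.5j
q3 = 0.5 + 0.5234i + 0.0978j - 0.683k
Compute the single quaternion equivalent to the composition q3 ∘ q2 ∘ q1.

q2 · q1 = -0.8624 - 0.0147i + 0.2193j + 0.4561k
q3 · q2 · q1 = -0.1334 - 0.2643i - 0.2034j + 0.9333k
-0.1334 - 0.2643i - 0.2034j + 0.9333k


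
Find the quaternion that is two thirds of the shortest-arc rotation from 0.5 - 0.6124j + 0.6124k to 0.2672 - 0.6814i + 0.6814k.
0.3895 - 0.4995i - 0.2372j + 0.7366k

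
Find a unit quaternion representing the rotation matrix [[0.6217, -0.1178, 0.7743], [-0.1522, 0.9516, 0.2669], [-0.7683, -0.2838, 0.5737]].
0.887 - 0.1552i + 0.4348j - 0.0097k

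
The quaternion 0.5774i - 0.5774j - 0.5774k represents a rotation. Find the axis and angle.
axis = (√3/3, -√3/3, -√3/3), θ = π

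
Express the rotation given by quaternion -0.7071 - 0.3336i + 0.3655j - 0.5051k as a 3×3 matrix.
[[0.2226, -0.9582, -0.1799], [0.4705, 0.2672, -0.841], [0.8539, 0.1025, 0.5102]]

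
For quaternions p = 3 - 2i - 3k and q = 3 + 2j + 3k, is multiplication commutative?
No: pq = 18 + 12j - 4k ≠ 18 - 12i + 4k = qp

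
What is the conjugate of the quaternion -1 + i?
-1 - i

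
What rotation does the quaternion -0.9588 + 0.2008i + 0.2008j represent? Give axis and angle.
axis = (√2/2, √2/2, 0), θ = 327°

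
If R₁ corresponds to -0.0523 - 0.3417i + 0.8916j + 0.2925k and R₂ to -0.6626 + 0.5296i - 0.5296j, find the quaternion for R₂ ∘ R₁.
0.6878 + 0.0438i - 0.718j + 0.0974k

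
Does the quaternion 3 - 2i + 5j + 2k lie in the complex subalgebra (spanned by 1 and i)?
No. The quaternion 3 - 2i + 5j + 2k has j-coefficient y = 5 and k-coefficient z = 2, not both zero, so it does not lie in the complex subalgebra spanned by 1 and i.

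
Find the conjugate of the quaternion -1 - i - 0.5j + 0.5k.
-1 + i + 0.5j - 0.5k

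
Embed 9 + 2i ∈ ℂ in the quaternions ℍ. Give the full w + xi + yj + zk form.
9 + 2i + 0j + 0k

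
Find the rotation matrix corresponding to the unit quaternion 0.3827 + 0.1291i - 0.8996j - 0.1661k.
[[-0.6737, -0.1051, -0.7314], [-0.3594, 0.9115, 0.2], [0.6457, 0.3977, -0.6519]]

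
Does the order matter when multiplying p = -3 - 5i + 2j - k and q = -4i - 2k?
Yes: pq = -22 + 8i - 6j + 14k ≠ -22 + 16i + 6j - 2k = qp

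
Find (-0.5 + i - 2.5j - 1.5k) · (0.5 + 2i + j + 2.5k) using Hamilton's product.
4 - 5.25i - 7.25j + 4k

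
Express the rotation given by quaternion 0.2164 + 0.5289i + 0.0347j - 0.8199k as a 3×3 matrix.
[[-0.3469, 0.3916, -0.8523], [-0.3181, -0.9039, -0.2858], [-0.8823, 0.172, 0.4381]]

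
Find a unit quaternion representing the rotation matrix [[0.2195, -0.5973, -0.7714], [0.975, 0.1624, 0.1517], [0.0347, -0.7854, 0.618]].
0.7071 - 0.3313i - 0.285j + 0.5559k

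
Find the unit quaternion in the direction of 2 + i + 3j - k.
0.5164 + 0.2582i + 0.7746j - 0.2582k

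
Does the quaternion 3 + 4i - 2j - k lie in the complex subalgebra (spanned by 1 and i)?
No. The quaternion 3 + 4i - 2j - k has j-coefficient y = -2 and k-coefficient z = -1, not both zero, so it does not lie in the complex subalgebra spanned by 1 and i.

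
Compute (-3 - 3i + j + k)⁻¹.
-0.15 + 0.15i - 0.05j - 0.05k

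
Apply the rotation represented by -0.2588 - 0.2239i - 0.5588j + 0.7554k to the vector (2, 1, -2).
(-0.792, 1.397, -2.534)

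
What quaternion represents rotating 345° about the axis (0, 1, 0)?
-0.9914 + 0.1305j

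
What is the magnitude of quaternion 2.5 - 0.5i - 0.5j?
2.598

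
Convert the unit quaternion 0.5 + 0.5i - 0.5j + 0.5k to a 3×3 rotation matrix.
[[0, -1, 0], [0, 0, -1], [1, 0, 0]]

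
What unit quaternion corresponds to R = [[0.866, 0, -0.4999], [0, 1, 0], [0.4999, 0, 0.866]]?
0.9659 - 0.2588j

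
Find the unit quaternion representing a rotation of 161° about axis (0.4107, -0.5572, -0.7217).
0.165 + 0.4051i - 0.5496j - 0.7118k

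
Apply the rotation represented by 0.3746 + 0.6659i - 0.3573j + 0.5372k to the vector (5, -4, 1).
(4.799, 0.606, 4.313)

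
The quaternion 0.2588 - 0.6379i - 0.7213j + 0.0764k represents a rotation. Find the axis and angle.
axis = (-0.6604, -0.7467, 0.0791), θ = 5π/6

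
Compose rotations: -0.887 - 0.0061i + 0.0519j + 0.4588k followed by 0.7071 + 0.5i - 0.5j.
-0.5982 - 0.6772i + 0.2508j + 0.3473k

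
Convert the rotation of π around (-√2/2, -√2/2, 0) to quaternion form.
-0.7071i - 0.7071j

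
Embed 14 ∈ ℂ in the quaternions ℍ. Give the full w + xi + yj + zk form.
14 + 0i + 0j + 0k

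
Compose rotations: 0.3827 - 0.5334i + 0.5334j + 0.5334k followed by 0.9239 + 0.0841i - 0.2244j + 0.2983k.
0.359 - 0.7394i + 0.203j + 0.5321k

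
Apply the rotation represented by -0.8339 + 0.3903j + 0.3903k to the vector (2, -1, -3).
(2.083, -2.911, -1.089)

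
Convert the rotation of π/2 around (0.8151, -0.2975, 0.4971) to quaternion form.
0.7071 + 0.5764i - 0.2104j + 0.3515k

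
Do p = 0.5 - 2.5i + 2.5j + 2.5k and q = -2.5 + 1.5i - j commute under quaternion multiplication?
No: pq = 5 + 9.5i - 3j - 7.5k ≠ 5 + 4.5i - 10.5j - 5k = qp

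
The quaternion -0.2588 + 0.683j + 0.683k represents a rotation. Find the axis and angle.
axis = (0, √2/2, √2/2), θ = 7π/6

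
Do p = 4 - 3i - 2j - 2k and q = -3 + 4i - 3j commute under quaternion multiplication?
No: pq = -6 + 19i - 14j + 23k ≠ -6 + 31i + 2j - 11k = qp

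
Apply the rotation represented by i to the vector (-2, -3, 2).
(-2, 3, -2)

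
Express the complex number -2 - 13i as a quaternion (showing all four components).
-2 - 13i + 0j + 0k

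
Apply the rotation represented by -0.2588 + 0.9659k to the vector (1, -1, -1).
(-1.366, 0.366, -1)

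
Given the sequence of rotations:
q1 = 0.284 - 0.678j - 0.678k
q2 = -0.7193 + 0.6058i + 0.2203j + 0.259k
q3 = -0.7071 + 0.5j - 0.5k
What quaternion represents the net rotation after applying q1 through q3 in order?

q2 · q1 = 0.1207 + 0.1983i + 0.961j + 0.1505k
q3 · q2 · q1 = -0.4906 + 0.4155i - 0.7183j - 0.2659k
-0.4906 + 0.4155i - 0.7183j - 0.2659k


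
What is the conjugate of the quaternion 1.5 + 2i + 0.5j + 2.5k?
1.5 - 2i - 0.5j - 2.5k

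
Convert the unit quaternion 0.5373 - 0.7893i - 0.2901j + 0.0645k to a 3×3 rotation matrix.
[[0.8234, 0.3886, -0.4136], [0.5273, -0.2543, 0.8108], [0.2099, -0.8856, -0.4143]]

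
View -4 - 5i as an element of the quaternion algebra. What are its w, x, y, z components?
-4 - 5i + 0j + 0k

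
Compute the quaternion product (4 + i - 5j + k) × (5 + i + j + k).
23 + 3i - 21j + 15k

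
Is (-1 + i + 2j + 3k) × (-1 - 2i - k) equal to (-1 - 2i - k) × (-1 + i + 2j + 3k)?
No: pq = 6 - i - 7j + 2k ≠ 6 + 3i + 3j - 6k = qp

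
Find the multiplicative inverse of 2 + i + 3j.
0.1429 - 0.0714i - 0.2143j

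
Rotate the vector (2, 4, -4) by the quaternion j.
(-2, 4, 4)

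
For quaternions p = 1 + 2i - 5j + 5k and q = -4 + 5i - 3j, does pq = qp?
No: pq = -29 + 12i + 42j - k ≠ -29 - 18i - 8j - 39k = qp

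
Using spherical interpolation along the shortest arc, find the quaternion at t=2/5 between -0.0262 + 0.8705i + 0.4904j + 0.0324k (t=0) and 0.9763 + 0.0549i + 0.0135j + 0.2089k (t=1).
0.542 + 0.7253i + 0.3985j + 0.1463k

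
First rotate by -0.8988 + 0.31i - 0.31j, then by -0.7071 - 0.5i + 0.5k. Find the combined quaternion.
0.7905 + 0.3852i + 0.3742j - 0.2944k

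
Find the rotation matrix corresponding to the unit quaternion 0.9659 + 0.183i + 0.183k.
[[0.933, -0.3535, 0.067], [0.3535, 0.866, -0.3535], [0.067, 0.3535, 0.933]]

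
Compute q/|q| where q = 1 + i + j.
0.5774 + 0.5774i + 0.5774j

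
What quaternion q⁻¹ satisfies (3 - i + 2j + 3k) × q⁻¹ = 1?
0.1304 + 0.0435i - 0.087j - 0.1304k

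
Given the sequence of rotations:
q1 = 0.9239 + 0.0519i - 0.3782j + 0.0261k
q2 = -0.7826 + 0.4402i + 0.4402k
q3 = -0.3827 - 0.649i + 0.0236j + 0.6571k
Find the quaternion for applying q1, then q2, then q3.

q2 · q1 = -0.7574 + 0.5326i + 0.3073j + 0.2198k
q3 · q2 · q1 = 0.4838 + 0.091i + 0.3571j - 0.7938k
0.4838 + 0.091i + 0.3571j - 0.7938k


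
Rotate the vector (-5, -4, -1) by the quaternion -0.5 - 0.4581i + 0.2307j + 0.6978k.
(-0.674, 6.256, -1.551)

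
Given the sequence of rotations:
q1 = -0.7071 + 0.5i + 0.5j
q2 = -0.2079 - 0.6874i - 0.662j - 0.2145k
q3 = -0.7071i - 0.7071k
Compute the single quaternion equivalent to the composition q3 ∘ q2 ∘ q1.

q2 · q1 = 0.8217 + 0.4894i + 0.2569j + 0.139k
q3 · q2 · q1 = 0.4443 - 0.3994i - 0.2478j - 0.7627k
0.4443 - 0.3994i - 0.2478j - 0.7627k


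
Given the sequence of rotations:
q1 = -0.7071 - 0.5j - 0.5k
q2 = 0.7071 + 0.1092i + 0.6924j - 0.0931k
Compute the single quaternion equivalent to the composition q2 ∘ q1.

q2 · q1 = -0.2003 - 0.47i - 0.7885j - 0.3423k
-0.2003 - 0.47i - 0.7885j - 0.3423k


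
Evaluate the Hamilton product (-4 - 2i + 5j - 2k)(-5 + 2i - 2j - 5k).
24 - 27i - 31j + 24k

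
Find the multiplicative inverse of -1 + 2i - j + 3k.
-0.0667 - 0.1333i + 0.0667j - 0.2k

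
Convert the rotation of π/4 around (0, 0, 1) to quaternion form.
0.9239 + 0.3827k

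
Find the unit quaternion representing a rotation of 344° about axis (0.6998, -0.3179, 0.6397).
-0.9903 + 0.0974i - 0.0442j + 0.089k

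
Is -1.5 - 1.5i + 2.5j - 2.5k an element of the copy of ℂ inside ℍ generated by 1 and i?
No. The quaternion -1.5 - 1.5i + 2.5j - 2.5k has j-coefficient y = 2.5 and k-coefficient z = -2.5, not both zero, so it does not lie in the complex subalgebra spanned by 1 and i.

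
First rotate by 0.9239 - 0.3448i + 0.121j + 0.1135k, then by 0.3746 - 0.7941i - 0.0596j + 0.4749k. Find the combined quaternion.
0.0256 - 0.9271i - 0.0834j + 0.3646k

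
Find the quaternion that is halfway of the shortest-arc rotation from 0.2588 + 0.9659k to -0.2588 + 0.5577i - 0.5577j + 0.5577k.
0.3251i - 0.3251j + 0.8881k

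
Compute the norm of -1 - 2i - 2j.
3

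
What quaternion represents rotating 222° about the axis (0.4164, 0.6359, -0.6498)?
-0.3584 + 0.3887i + 0.5937j - 0.6066k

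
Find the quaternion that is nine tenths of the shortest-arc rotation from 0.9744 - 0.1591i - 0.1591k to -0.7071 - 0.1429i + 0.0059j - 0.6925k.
0.7722 + 0.1141i - 0.0055j + 0.625k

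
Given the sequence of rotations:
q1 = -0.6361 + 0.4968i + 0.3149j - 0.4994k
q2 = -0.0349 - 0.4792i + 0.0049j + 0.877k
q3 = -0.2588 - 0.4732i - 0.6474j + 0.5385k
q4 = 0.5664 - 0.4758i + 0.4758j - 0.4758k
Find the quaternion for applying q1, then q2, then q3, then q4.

q2 · q1 = 0.6967 + 0.0089i + 0.1823j - 0.6938k
q3 · q2 · q1 = 0.3155 + 0.019i - 0.8217j + 0.4742k
q4 · q3 · q2 · q1 = 0.8043 - 0.3047i - 0.0987j + 0.5004k
0.8043 - 0.3047i - 0.0987j + 0.5004k


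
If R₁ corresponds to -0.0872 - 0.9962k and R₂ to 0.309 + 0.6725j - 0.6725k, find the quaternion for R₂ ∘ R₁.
-0.6969 - 0.6699i - 0.0586j - 0.2492k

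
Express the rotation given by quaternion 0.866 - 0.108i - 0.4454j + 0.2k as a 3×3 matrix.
[[0.5232, -0.2502, -0.8146], [0.4426, 0.8967, 0.0089], [0.7282, -0.3652, 0.5799]]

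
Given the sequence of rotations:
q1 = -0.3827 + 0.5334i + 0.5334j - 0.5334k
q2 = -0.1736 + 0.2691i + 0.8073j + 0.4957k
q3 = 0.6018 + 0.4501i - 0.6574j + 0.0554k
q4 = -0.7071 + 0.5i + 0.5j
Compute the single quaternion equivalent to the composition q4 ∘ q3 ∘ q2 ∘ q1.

q2 · q1 = -0.2433 - 0.8906i + 0.0064j - 0.3842k
q3 · q2 · q1 = 0.2799 - 0.3933i + 0.2874j - 0.8273k
q4 · q3 · q2 · q1 = -0.145 + 0.0044i + 0.3504j + 0.9253k
-0.145 + 0.0044i + 0.3504j + 0.9253k


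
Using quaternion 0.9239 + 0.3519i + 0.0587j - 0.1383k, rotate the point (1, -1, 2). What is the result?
(0.68, -2.261, 0.651)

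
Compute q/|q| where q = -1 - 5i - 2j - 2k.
-0.1715 - 0.8575i - 0.343j - 0.343k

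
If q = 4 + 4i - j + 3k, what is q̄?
4 - 4i + j - 3k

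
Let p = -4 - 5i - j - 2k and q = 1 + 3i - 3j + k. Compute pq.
10 - 24i + 10j + 12k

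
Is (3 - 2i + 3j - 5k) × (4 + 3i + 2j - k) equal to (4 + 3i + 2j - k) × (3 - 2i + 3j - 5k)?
No: pq = 7 + 8i + j - 36k ≠ 7 - 6i + 35j - 10k = qp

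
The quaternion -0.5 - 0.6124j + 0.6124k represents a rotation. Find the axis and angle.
axis = (0, -√2/2, √2/2), θ = 4π/3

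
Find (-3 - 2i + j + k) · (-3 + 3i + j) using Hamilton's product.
14 - 4i - 3j - 8k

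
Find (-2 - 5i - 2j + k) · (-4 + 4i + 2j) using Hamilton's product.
32 + 10i + 8j - 6k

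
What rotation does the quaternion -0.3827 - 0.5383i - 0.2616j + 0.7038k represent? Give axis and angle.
axis = (-0.5827, -0.2832, 0.7618), θ = 5π/4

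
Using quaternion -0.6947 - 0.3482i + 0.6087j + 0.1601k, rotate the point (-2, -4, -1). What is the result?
(1.348, -1.243, -4.2)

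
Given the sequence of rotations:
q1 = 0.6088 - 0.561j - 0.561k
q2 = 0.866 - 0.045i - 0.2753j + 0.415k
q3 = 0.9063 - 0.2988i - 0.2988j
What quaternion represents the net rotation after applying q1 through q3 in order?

q2 · q1 = 0.6056 + 0.3599i - 0.6787j - 0.2079k
q3 · q2 · q1 = 0.4536 + 0.2073i - 0.8582j + 0.1219k
0.4536 + 0.2073i - 0.8582j + 0.1219k


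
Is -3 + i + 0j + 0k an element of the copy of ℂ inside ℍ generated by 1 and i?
Yes. The quaternion -3 + i has j- and k-coefficients y = z = 0, so it lies in the complex subalgebra spanned by 1 and i.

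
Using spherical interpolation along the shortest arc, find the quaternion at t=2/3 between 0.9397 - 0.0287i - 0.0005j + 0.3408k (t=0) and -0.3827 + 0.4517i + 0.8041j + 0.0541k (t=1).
0.6891 - 0.3604i - 0.6204j + 0.1011k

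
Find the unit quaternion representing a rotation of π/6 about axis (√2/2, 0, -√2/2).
0.9659 + 0.183i - 0.183k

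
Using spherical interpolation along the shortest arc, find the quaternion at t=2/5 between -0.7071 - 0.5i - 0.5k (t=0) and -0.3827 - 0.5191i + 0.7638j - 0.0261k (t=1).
-0.651 - 0.5752i + 0.3531j - 0.3473k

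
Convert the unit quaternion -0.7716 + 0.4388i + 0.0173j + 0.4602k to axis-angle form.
axis = (0.6898, 0.0272, 0.7235), θ = 281°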